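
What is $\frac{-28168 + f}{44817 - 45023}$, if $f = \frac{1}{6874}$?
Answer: $\frac{193626831}{1416044} \approx 136.74$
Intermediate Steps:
$f = \frac{1}{6874} \approx 0.00014548$
$\frac{-28168 + f}{44817 - 45023} = \frac{-28168 + \frac{1}{6874}}{44817 - 45023} = - \frac{193626831}{6874 \left(-206\right)} = \left(- \frac{193626831}{6874}\right) \left(- \frac{1}{206}\right) = \frac{193626831}{1416044}$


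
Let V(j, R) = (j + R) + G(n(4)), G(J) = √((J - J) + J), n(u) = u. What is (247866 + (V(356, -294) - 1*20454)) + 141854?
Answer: 369330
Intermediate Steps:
G(J) = √J (G(J) = √(0 + J) = √J)
V(j, R) = 2 + R + j (V(j, R) = (j + R) + √4 = (R + j) + 2 = 2 + R + j)
(247866 + (V(356, -294) - 1*20454)) + 141854 = (247866 + ((2 - 294 + 356) - 1*20454)) + 141854 = (247866 + (64 - 20454)) + 141854 = (247866 - 20390) + 141854 = 227476 + 141854 = 369330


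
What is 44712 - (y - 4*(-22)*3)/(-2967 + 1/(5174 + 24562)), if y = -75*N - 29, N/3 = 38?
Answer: 3944545447392/88226711 ≈ 44709.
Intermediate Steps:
N = 114 (N = 3*38 = 114)
y = -8579 (y = -75*114 - 29 = -8550 - 29 = -8579)
44712 - (y - 4*(-22)*3)/(-2967 + 1/(5174 + 24562)) = 44712 - (-8579 - 4*(-22)*3)/(-2967 + 1/(5174 + 24562)) = 44712 - (-8579 + 88*3)/(-2967 + 1/29736) = 44712 - (-8579 + 264)/(-2967 + 1/29736) = 44712 - (-8315)/(-88226711/29736) = 44712 - (-8315)*(-29736)/88226711 = 44712 - 1*247254840/88226711 = 44712 - 247254840/88226711 = 3944545447392/88226711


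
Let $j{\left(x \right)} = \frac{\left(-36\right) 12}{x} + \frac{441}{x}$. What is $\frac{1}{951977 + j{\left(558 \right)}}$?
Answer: $\frac{62}{59022575} \approx 1.0504 \cdot 10^{-6}$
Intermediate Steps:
$j{\left(x \right)} = \frac{9}{x}$ ($j{\left(x \right)} = - \frac{432}{x} + \frac{441}{x} = \frac{9}{x}$)
$\frac{1}{951977 + j{\left(558 \right)}} = \frac{1}{951977 + \frac{9}{558}} = \frac{1}{951977 + 9 \cdot \frac{1}{558}} = \frac{1}{951977 + \frac{1}{62}} = \frac{1}{\frac{59022575}{62}} = \frac{62}{59022575}$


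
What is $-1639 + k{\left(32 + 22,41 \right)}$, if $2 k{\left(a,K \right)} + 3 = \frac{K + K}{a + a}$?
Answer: $- \frac{177133}{108} \approx -1640.1$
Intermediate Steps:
$k{\left(a,K \right)} = - \frac{3}{2} + \frac{K}{2 a}$ ($k{\left(a,K \right)} = - \frac{3}{2} + \frac{\left(K + K\right) \frac{1}{a + a}}{2} = - \frac{3}{2} + \frac{2 K \frac{1}{2 a}}{2} = - \frac{3}{2} + \frac{K \frac{1}{a}}{2} = - \frac{3}{2} + \frac{K}{2 a}$)
$-1639 + k{\left(32 + 22,41 \right)} = -1639 + \frac{41 - 3 \left(32 + 22\right)}{2 \left(32 + 22\right)} = -1639 + \frac{41 - 162}{2 \cdot 54} = -1639 + \frac{1}{2} \cdot \frac{1}{54} \left(41 - 162\right) = -1639 + \frac{1}{2} \cdot \frac{1}{54} \left(-121\right) = -1639 - \frac{121}{108} = - \frac{177133}{108}$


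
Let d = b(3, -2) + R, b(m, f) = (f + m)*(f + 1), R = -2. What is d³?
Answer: -27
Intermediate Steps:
b(m, f) = (1 + f)*(f + m) (b(m, f) = (f + m)*(1 + f) = (1 + f)*(f + m))
d = -3 (d = (-2 + 3 + (-2)² - 2*3) - 2 = (-2 + 3 + 4 - 6) - 2 = -1 - 2 = -3)
d³ = (-3)³ = -27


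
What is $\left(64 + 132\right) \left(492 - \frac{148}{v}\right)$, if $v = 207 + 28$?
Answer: $\frac{22632512}{235} \approx 96309.0$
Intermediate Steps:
$v = 235$
$\left(64 + 132\right) \left(492 - \frac{148}{v}\right) = \left(64 + 132\right) \left(492 - \frac{148}{235}\right) = 196 \left(492 - \frac{148}{235}\right) = 196 \cdot \frac{115472}{235} = \frac{22632512}{235}$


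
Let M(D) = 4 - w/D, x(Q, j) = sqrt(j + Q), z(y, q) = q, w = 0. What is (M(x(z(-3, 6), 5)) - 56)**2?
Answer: 2704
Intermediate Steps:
x(Q, j) = sqrt(Q + j)
M(D) = 4 (M(D) = 4 - 0/D = 4 - 1*0 = 4 + 0 = 4)
(M(x(z(-3, 6), 5)) - 56)**2 = (4 - 56)**2 = (-52)**2 = 2704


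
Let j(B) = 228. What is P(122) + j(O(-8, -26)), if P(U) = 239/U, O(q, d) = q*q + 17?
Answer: 28055/122 ≈ 229.96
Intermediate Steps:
O(q, d) = 17 + q² (O(q, d) = q² + 17 = 17 + q²)
P(122) + j(O(-8, -26)) = 239/122 + 228 = 28055/122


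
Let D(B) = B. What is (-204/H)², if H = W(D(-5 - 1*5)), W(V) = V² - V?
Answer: 10404/3025 ≈ 3.4393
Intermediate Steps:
H = 110 (H = (-5 - 1*5)*(-1 + (-5 - 1*5)) = (-5 - 5)*(-1 + (-5 - 5)) = -10*(-1 - 10) = -10*(-11) = 110)
(-204/H)² = (-204/110)² = (-204*1/110)² = (-102/55)² = 10404/3025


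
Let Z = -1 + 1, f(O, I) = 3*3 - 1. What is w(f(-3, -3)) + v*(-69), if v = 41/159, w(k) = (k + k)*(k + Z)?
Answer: 5841/53 ≈ 110.21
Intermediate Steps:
f(O, I) = 8 (f(O, I) = 9 - 1 = 8)
Z = 0
w(k) = 2*k**2 (w(k) = (k + k)*(k + 0) = (2*k)*k = 2*k**2)
v = 41/159 (v = 41*(1/159) = 41/159 ≈ 0.25786)
w(f(-3, -3)) + v*(-69) = 2*8**2 + (41/159)*(-69) = 2*64 - 943/53 = 128 - 943/53 = 5841/53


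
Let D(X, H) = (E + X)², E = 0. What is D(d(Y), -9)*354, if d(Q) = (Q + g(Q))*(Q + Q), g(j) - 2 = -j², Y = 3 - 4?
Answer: 0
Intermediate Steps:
Y = -1
g(j) = 2 - j²
d(Q) = 2*Q*(2 + Q - Q²) (d(Q) = (Q + (2 - Q²))*(Q + Q) = (2 + Q - Q²)*(2*Q) = 2*Q*(2 + Q - Q²))
D(X, H) = X² (D(X, H) = (0 + X)² = X²)
D(d(Y), -9)*354 = (2*(-1)*(2 - 1 - 1*(-1)²))²*354 = (2*(-1)*(2 - 1 - 1*1))²*354 = (2*(-1)*(2 - 1 - 1))²*354 = (2*(-1)*0)²*354 = 0²*354 = 0*354 = 0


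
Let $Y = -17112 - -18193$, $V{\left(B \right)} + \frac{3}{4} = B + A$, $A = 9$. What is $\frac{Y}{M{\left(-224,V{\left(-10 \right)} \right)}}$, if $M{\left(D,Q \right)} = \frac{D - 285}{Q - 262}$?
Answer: $\frac{1140455}{2036} \approx 560.14$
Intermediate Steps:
$V{\left(B \right)} = \frac{33}{4} + B$ ($V{\left(B \right)} = - \frac{3}{4} + \left(B + 9\right) = - \frac{3}{4} + \left(9 + B\right) = \frac{33}{4} + B$)
$M{\left(D,Q \right)} = \frac{-285 + D}{-262 + Q}$
$Y = 1081$ ($Y = -17112 + 18193 = 1081$)
$\frac{Y}{M{\left(-224,V{\left(-10 \right)} \right)}} = \frac{1081}{\frac{1}{-262 + \left(\frac{33}{4} - 10\right)} \left(-285 - 224\right)} = \frac{1081}{\frac{1}{-262 - \frac{7}{4}} \left(-509\right)} = \frac{1081}{\frac{1}{- \frac{1055}{4}} \left(-509\right)} = \frac{1081}{\left(- \frac{4}{1055}\right) \left(-509\right)} = \frac{1081}{\frac{2036}{1055}} = 1081 \cdot \frac{1055}{2036} = \frac{1140455}{2036}$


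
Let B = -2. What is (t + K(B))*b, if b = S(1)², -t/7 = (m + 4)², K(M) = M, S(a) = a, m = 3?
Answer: -345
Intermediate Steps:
t = -343 (t = -7*(3 + 4)² = -7*7² = -7*49 = -343)
b = 1 (b = 1² = 1)
(t + K(B))*b = (-343 - 2)*1 = -345*1 = -345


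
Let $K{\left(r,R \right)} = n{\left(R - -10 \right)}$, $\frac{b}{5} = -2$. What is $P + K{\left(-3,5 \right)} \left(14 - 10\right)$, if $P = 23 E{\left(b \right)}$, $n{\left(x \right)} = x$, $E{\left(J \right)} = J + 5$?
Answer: $-55$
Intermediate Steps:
$b = -10$ ($b = 5 \left(-2\right) = -10$)
$E{\left(J \right)} = 5 + J$
$K{\left(r,R \right)} = 10 + R$ ($K{\left(r,R \right)} = R - -10 = R + 10 = 10 + R$)
$P = -115$ ($P = 23 \left(5 - 10\right) = 23 \left(-5\right) = -115$)
$P + K{\left(-3,5 \right)} \left(14 - 10\right) = -115 + \left(10 + 5\right) \left(14 - 10\right) = -115 + 15 \cdot 4 = -115 + 60 = -55$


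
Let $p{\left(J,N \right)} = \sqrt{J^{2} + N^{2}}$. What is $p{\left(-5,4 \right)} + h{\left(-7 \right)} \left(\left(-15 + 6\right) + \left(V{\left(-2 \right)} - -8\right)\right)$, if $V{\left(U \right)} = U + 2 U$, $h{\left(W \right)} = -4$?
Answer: $28 + \sqrt{41} \approx 34.403$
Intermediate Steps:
$V{\left(U \right)} = 3 U$
$p{\left(-5,4 \right)} + h{\left(-7 \right)} \left(\left(-15 + 6\right) + \left(V{\left(-2 \right)} - -8\right)\right) = \sqrt{\left(-5\right)^{2} + 4^{2}} - 4 \left(\left(-15 + 6\right) + \left(3 \left(-2\right) - -8\right)\right) = \sqrt{25 + 16} - 4 \left(-9 + \left(-6 + 8\right)\right) = \sqrt{41} - 4 \left(-9 + 2\right) = \sqrt{41} - -28 = \sqrt{41} + 28 = 28 + \sqrt{41}$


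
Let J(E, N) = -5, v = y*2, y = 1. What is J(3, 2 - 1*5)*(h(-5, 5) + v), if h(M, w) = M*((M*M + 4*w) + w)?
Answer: 1240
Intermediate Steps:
v = 2 (v = 1*2 = 2)
h(M, w) = M*(M² + 5*w) (h(M, w) = M*((M² + 4*w) + w) = M*(M² + 5*w))
J(3, 2 - 1*5)*(h(-5, 5) + v) = -5*(-5*((-5)² + 5*5) + 2) = -5*(-5*(25 + 25) + 2) = -5*(-5*50 + 2) = -5*(-250 + 2) = -5*(-248) = 1240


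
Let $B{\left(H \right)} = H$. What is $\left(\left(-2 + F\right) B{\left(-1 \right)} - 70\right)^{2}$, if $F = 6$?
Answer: $5476$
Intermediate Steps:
$\left(\left(-2 + F\right) B{\left(-1 \right)} - 70\right)^{2} = \left(\left(-2 + 6\right) \left(-1\right) - 70\right)^{2} = \left(4 \left(-1\right) - 70\right)^{2} = \left(-4 - 70\right)^{2} = \left(-74\right)^{2} = 5476$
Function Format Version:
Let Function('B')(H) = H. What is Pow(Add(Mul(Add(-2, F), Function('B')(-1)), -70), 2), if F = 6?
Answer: 5476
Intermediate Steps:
Pow(Add(Mul(Add(-2, F), Function('B')(-1)), -70), 2) = Pow(Add(Mul(Add(-2, 6), -1), -70), 2) = Pow(Add(Mul(4, -1), -70), 2) = Pow(Add(-4, -70), 2) = Pow(-74, 2) = 5476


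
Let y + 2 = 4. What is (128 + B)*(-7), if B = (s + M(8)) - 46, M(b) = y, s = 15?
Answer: -693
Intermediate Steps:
y = 2 (y = -2 + 4 = 2)
M(b) = 2
B = -29 (B = (15 + 2) - 46 = 17 - 46 = -29)
(128 + B)*(-7) = (128 - 29)*(-7) = 99*(-7) = -693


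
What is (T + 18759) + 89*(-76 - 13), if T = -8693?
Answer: 2145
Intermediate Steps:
(T + 18759) + 89*(-76 - 13) = (-8693 + 18759) + 89*(-76 - 13) = 10066 + 89*(-89) = 10066 - 7921 = 2145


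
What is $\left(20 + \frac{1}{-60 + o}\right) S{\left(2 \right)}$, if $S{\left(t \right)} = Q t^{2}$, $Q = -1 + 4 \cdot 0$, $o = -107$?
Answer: $- \frac{13356}{167} \approx -79.976$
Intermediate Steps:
$Q = -1$ ($Q = -1 + 0 = -1$)
$S{\left(t \right)} = - t^{2}$
$\left(20 + \frac{1}{-60 + o}\right) S{\left(2 \right)} = \left(20 + \frac{1}{-60 - 107}\right) \left(- 2^{2}\right) = \left(20 + \frac{1}{-167}\right) \left(\left(-1\right) 4\right) = \left(20 - \frac{1}{167}\right) \left(-4\right) = \frac{3339}{167} \left(-4\right) = - \frac{13356}{167}$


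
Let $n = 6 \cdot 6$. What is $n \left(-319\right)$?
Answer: $-11484$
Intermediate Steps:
$n = 36$
$n \left(-319\right) = 36 \left(-319\right) = -11484$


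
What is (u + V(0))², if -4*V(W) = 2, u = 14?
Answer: 729/4 ≈ 182.25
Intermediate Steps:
V(W) = -½ (V(W) = -¼*2 = -½)
(u + V(0))² = (14 - ½)² = (27/2)² = 729/4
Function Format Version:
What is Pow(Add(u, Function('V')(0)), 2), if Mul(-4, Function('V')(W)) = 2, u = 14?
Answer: Rational(729, 4) ≈ 182.25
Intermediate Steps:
Function('V')(W) = Rational(-1, 2) (Function('V')(W) = Mul(Rational(-1, 4), 2) = Rational(-1, 2))
Pow(Add(u, Function('V')(0)), 2) = Pow(Add(14, Rational(-1, 2)), 2) = Pow(Rational(27, 2), 2) = Rational(729, 4)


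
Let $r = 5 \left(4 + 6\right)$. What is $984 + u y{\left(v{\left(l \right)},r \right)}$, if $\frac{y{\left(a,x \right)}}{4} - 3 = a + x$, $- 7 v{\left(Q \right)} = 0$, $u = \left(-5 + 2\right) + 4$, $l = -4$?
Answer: $1196$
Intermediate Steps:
$u = 1$ ($u = -3 + 4 = 1$)
$r = 50$ ($r = 5 \cdot 10 = 50$)
$v{\left(Q \right)} = 0$ ($v{\left(Q \right)} = \left(- \frac{1}{7}\right) 0 = 0$)
$y{\left(a,x \right)} = 12 + 4 a + 4 x$ ($y{\left(a,x \right)} = 12 + 4 \left(a + x\right) = 12 + \left(4 a + 4 x\right) = 12 + 4 a + 4 x$)
$984 + u y{\left(v{\left(l \right)},r \right)} = 984 + 1 \left(12 + 4 \cdot 0 + 4 \cdot 50\right) = 984 + 1 \left(12 + 0 + 200\right) = 984 + 1 \cdot 212 = 984 + 212 = 1196$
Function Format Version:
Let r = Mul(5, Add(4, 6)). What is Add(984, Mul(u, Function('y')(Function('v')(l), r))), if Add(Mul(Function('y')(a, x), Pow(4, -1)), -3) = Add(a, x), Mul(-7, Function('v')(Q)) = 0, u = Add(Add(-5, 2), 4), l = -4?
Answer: 1196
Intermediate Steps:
u = 1 (u = Add(-3, 4) = 1)
r = 50 (r = Mul(5, 10) = 50)
Function('v')(Q) = 0 (Function('v')(Q) = Mul(Rational(-1, 7), 0) = 0)
Function('y')(a, x) = Add(12, Mul(4, a), Mul(4, x)) (Function('y')(a, x) = Add(12, Mul(4, Add(a, x))) = Add(12, Add(Mul(4, a), Mul(4, x))) = Add(12, Mul(4, a), Mul(4, x)))
Add(984, Mul(u, Function('y')(Function('v')(l), r))) = Add(984, Mul(1, Add(12, Mul(4, 0), Mul(4, 50)))) = Add(984, Mul(1, Add(12, 0, 200))) = Add(984, Mul(1, 212)) = Add(984, 212) = 1196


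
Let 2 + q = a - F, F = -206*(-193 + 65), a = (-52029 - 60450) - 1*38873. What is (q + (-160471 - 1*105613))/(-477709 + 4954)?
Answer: 443806/472755 ≈ 0.93877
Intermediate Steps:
a = -151352 (a = -112479 - 38873 = -151352)
F = 26368 (F = -206*(-128) = 26368)
q = -177722 (q = -2 + (-151352 - 1*26368) = -2 + (-151352 - 26368) = -2 - 177720 = -177722)
(q + (-160471 - 1*105613))/(-477709 + 4954) = (-177722 + (-160471 - 1*105613))/(-477709 + 4954) = (-177722 + (-160471 - 105613))/(-472755) = (-177722 - 266084)*(-1/472755) = -443806*(-1/472755) = 443806/472755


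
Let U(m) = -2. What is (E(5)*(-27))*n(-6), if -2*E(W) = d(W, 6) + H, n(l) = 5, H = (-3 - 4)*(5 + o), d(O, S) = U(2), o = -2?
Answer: -3105/2 ≈ -1552.5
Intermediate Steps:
d(O, S) = -2
H = -21 (H = (-3 - 4)*(5 - 2) = -7*3 = -21)
E(W) = 23/2 (E(W) = -(-2 - 21)/2 = -1/2*(-23) = 23/2)
(E(5)*(-27))*n(-6) = ((23/2)*(-27))*5 = -621/2*5 = -3105/2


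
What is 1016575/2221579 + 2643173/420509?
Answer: 16194078578/2401526899 ≈ 6.7432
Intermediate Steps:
1016575/2221579 + 2643173/420509 = 16194078578/2401526899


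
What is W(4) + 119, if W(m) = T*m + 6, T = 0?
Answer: 125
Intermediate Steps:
W(m) = 6 (W(m) = 0*m + 6 = 0 + 6 = 6)
W(4) + 119 = 6 + 119 = 125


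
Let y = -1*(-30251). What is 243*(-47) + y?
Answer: 18830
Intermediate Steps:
y = 30251
243*(-47) + y = 243*(-47) + 30251 = -11421 + 30251 = 18830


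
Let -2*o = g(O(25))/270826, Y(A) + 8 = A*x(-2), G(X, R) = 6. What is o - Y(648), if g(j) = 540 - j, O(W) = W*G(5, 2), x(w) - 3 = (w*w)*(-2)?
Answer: 879642653/270826 ≈ 3248.0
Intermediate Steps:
x(w) = 3 - 2*w**2 (x(w) = 3 + (w*w)*(-2) = 3 + w**2*(-2) = 3 - 2*w**2)
Y(A) = -8 - 5*A (Y(A) = -8 + A*(3 - 2*(-2)**2) = -8 + A*(3 - 2*4) = -8 + A*(3 - 8) = -8 + A*(-5) = -8 - 5*A)
O(W) = 6*W (O(W) = W*6 = 6*W)
o = -195/270826 (o = -(540 - 6*25)/(2*270826) = -(540 - 1*150)/(2*270826) = -(540 - 150)/(2*270826) = -195/270826 ≈ -0.00072002)
o - Y(648) = -195/270826 - (-8 - 5*648) = -195/270826 - (-8 - 3240) = -195/270826 - 1*(-3248) = -195/270826 + 3248 = 879642653/270826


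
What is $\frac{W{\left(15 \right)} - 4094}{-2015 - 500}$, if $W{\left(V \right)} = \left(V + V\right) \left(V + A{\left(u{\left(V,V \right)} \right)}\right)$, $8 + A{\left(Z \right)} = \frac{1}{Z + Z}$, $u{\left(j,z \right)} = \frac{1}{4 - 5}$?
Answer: $\frac{3899}{2515} \approx 1.5503$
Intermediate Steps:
$u{\left(j,z \right)} = -1$ ($u{\left(j,z \right)} = \frac{1}{-1} = -1$)
$A{\left(Z \right)} = -8 + \frac{1}{2 Z}$ ($A{\left(Z \right)} = -8 + \frac{1}{Z + Z} = -8 + \frac{1}{2 Z}$)
$W{\left(V \right)} = 2 V \left(- \frac{17}{2} + V\right)$ ($W{\left(V \right)} = \left(V + V\right) \left(V - \left(8 - \frac{1}{2 \left(-1\right)}\right)\right) = 2 V \left(V + \left(-8 + \frac{1}{2} \left(-1\right)\right)\right) = 2 V \left(V - \frac{17}{2}\right) = 2 V \left(- \frac{17}{2} + V\right)$)
$\frac{W{\left(15 \right)} - 4094}{-2015 - 500} = \frac{15 \left(-17 + 2 \cdot 15\right) - 4094}{-2015 - 500} = \frac{15 \left(-17 + 30\right) - 4094}{-2515} = \left(15 \cdot 13 - 4094\right) \left(- \frac{1}{2515}\right) = \left(195 - 4094\right) \left(- \frac{1}{2515}\right) = \left(-3899\right) \left(- \frac{1}{2515}\right) = \frac{3899}{2515}$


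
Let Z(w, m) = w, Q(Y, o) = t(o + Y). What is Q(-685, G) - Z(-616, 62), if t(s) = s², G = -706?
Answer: 1935497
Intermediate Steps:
Q(Y, o) = (Y + o)² (Q(Y, o) = (o + Y)² = (Y + o)²)
Q(-685, G) - Z(-616, 62) = (-685 - 706)² - 1*(-616) = (-1391)² + 616 = 1934881 + 616 = 1935497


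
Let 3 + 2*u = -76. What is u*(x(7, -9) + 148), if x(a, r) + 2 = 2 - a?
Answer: -11139/2 ≈ -5569.5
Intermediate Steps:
u = -79/2 (u = -3/2 + (1/2)*(-76) = -3/2 - 38 = -79/2 ≈ -39.500)
x(a, r) = -a (x(a, r) = -2 + (2 - a) = -a)
u*(x(7, -9) + 148) = -79*(-1*7 + 148)/2 = -79*(-7 + 148)/2 = -79/2*141 = -11139/2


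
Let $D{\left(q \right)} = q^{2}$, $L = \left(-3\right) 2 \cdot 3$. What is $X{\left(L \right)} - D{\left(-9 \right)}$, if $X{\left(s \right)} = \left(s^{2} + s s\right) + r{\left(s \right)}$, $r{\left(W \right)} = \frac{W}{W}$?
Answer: $568$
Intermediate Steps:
$L = -18$ ($L = \left(-6\right) 3 = -18$)
$r{\left(W \right)} = 1$
$X{\left(s \right)} = 1 + 2 s^{2}$ ($X{\left(s \right)} = \left(s^{2} + s s\right) + 1 = \left(s^{2} + s^{2}\right) + 1 = 2 s^{2} + 1 = 1 + 2 s^{2}$)
$X{\left(L \right)} - D{\left(-9 \right)} = \left(1 + 2 \left(-18\right)^{2}\right) - \left(-9\right)^{2} = \left(1 + 2 \cdot 324\right) - 81 = \left(1 + 648\right) - 81 = 649 - 81 = 568$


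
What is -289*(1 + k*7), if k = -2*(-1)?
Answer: -4335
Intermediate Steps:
k = 2
-289*(1 + k*7) = -289*(1 + 2*7) = -289*(1 + 14) = -289*15 = -4335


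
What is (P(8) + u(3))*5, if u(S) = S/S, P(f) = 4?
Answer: 25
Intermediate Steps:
u(S) = 1
(P(8) + u(3))*5 = (4 + 1)*5 = 5*5 = 25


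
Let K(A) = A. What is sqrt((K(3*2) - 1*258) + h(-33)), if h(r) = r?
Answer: I*sqrt(285) ≈ 16.882*I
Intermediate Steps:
sqrt((K(3*2) - 1*258) + h(-33)) = sqrt((3*2 - 1*258) - 33) = sqrt((6 - 258) - 33) = sqrt(-252 - 33) = sqrt(-285) = I*sqrt(285)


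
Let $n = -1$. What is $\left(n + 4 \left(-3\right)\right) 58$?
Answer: $-754$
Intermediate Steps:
$\left(n + 4 \left(-3\right)\right) 58 = \left(-1 + 4 \left(-3\right)\right) 58 = \left(-1 - 12\right) 58 = \left(-13\right) 58 = -754$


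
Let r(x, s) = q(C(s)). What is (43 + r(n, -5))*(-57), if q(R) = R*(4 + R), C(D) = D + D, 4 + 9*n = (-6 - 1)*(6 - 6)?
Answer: -5871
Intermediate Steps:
n = -4/9 (n = -4/9 + ((-6 - 1)*(6 - 6))/9 = -4/9 + (-7*0)/9 = -4/9 + (⅑)*0 = -4/9 + 0 = -4/9 ≈ -0.44444)
C(D) = 2*D
r(x, s) = 2*s*(4 + 2*s) (r(x, s) = (2*s)*(4 + 2*s) = 2*s*(4 + 2*s))
(43 + r(n, -5))*(-57) = (43 + 4*(-5)*(2 - 5))*(-57) = (43 + 4*(-5)*(-3))*(-57) = (43 + 60)*(-57) = 103*(-57) = -5871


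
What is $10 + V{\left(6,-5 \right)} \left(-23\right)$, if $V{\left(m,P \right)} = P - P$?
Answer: $10$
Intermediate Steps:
$V{\left(m,P \right)} = 0$
$10 + V{\left(6,-5 \right)} \left(-23\right) = 10 + 0 \left(-23\right) = 10 + 0 = 10$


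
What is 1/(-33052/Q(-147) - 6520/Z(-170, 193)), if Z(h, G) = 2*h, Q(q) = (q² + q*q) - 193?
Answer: 731425/13464266 ≈ 0.054323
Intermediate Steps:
Q(q) = -193 + 2*q² (Q(q) = (q² + q²) - 193 = 2*q² - 193 = -193 + 2*q²)
1/(-33052/Q(-147) - 6520/Z(-170, 193)) = 1/(-33052/(-193 + 2*(-147)²) - 6520/(2*(-170))) = 1/(-33052/(-193 + 2*21609) - 6520/(-340)) = 1/(-33052/(-193 + 43218) - 6520*(-1/340)) = 1/(-33052/43025 + 326/17) = 1/(13464266/731425) = 731425/13464266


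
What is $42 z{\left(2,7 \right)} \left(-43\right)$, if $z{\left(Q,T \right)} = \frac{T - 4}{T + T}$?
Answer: $-387$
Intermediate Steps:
$z{\left(Q,T \right)} = \frac{-4 + T}{2 T}$
$42 z{\left(2,7 \right)} \left(-43\right) = 42 \frac{-4 + 7}{2 \cdot 7} \left(-43\right) = 42 \cdot \frac{1}{2} \cdot \frac{1}{7} \cdot 3 \left(-43\right) = 42 \cdot \frac{3}{14} \left(-43\right) = 9 \left(-43\right) = -387$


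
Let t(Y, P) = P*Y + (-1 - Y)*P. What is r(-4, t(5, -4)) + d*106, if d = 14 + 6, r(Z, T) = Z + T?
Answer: 2120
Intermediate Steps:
t(Y, P) = P*Y + P*(-1 - Y)
r(Z, T) = T + Z
d = 20
r(-4, t(5, -4)) + d*106 = (-1*(-4) - 4) + 20*106 = (4 - 4) + 2120 = 0 + 2120 = 2120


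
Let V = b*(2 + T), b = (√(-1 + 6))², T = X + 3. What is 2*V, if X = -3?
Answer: 20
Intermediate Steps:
T = 0 (T = -3 + 3 = 0)
b = 5 (b = (√5)² = 5)
V = 10 (V = 5*(2 + 0) = 5*2 = 10)
2*V = 2*10 = 20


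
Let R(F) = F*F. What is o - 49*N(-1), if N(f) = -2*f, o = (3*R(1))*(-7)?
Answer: -119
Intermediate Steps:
R(F) = F**2
o = -21 (o = (3*1**2)*(-7) = (3*1)*(-7) = 3*(-7) = -21)
o - 49*N(-1) = -21 - (-98)*(-1) = -21 - 49*2 = -21 - 98 = -119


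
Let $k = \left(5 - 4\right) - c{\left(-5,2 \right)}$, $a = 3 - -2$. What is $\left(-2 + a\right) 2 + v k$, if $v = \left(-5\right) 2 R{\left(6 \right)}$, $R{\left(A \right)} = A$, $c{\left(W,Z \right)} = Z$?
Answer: $66$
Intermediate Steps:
$v = -60$ ($v = \left(-5\right) 2 \cdot 6 = \left(-10\right) 6 = -60$)
$a = 5$ ($a = 3 + 2 = 5$)
$k = -1$ ($k = \left(5 - 4\right) - 2 = 1 - 2 = -1$)
$\left(-2 + a\right) 2 + v k = \left(-2 + 5\right) 2 - -60 = 3 \cdot 2 + 60 = 6 + 60 = 66$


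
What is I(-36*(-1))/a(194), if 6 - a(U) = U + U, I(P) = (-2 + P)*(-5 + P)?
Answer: -527/191 ≈ -2.7592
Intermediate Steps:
I(P) = (-5 + P)*(-2 + P)
a(U) = 6 - 2*U (a(U) = 6 - (U + U) = 6 - 2*U)
I(-36*(-1))/a(194) = (10 + (-36*(-1))**2 - (-252)*(-1))/(6 - 2*194) = (10 + 36**2 - 7*36)/(6 - 388) = (10 + 1296 - 252)/(-382) = 1054*(-1/382) = -527/191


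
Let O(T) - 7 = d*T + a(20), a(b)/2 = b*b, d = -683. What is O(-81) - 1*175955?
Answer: -119825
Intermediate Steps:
a(b) = 2*b² (a(b) = 2*(b*b) = 2*b²)
O(T) = 807 - 683*T (O(T) = 7 + (-683*T + 2*20²) = 7 + (-683*T + 2*400) = 7 + (-683*T + 800) = 7 + (800 - 683*T) = 807 - 683*T)
O(-81) - 1*175955 = (807 - 683*(-81)) - 1*175955 = (807 + 55323) - 175955 = 56130 - 175955 = -119825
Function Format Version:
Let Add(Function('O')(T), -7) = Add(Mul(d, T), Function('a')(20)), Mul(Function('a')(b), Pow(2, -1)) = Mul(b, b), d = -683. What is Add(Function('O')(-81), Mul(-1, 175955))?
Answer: -119825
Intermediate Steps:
Function('a')(b) = Mul(2, Pow(b, 2)) (Function('a')(b) = Mul(2, Mul(b, b)) = Mul(2, Pow(b, 2)))
Function('O')(T) = Add(807, Mul(-683, T)) (Function('O')(T) = Add(7, Add(Mul(-683, T), Mul(2, Pow(20, 2)))) = Add(7, Add(Mul(-683, T), Mul(2, 400))) = Add(7, Add(Mul(-683, T), 800)) = Add(7, Add(800, Mul(-683, T))) = Add(807, Mul(-683, T)))
Add(Function('O')(-81), Mul(-1, 175955)) = Add(Add(807, Mul(-683, -81)), Mul(-1, 175955)) = Add(Add(807, 55323), -175955) = Add(56130, -175955) = -119825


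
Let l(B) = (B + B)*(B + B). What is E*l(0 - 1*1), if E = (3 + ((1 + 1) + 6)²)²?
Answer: 17956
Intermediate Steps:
E = 4489 (E = (3 + (2 + 6)²)² = (3 + 8²)² = (3 + 64)² = 67² = 4489)
l(B) = 4*B² (l(B) = (2*B)*(2*B) = 4*B²)
E*l(0 - 1*1) = 4489*(4*(0 - 1*1)²) = 4489*(4*(0 - 1)²) = 4489*(4*(-1)²) = 4489*(4*1) = 4489*4 = 17956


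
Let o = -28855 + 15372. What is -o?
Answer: 13483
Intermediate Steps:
o = -13483
-o = -1*(-13483) = 13483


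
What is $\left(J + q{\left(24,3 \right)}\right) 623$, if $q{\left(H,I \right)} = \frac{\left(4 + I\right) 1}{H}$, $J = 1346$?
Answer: $\frac{20129753}{24} \approx 8.3874 \cdot 10^{5}$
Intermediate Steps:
$q{\left(H,I \right)} = \frac{4 + I}{H}$
$\left(J + q{\left(24,3 \right)}\right) 623 = \left(1346 + \frac{4 + 3}{24}\right) 623 = \left(1346 + \frac{1}{24} \cdot 7\right) 623 = \left(1346 + \frac{7}{24}\right) 623 = \frac{32311}{24} \cdot 623 = \frac{20129753}{24}$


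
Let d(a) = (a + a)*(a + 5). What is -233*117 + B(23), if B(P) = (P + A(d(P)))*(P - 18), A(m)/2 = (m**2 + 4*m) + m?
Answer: 16626694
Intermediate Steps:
d(a) = 2*a*(5 + a) (d(a) = (2*a)*(5 + a) = 2*a*(5 + a))
A(m) = 2*m**2 + 10*m (A(m) = 2*((m**2 + 4*m) + m) = 2*(m**2 + 5*m) = 2*m**2 + 10*m)
B(P) = (-18 + P)*(P + 4*P*(5 + P)*(5 + 2*P*(5 + P))) (B(P) = (P + 2*(2*P*(5 + P))*(5 + 2*P*(5 + P)))*(P - 18) = (P + 4*P*(5 + P)*(5 + 2*P*(5 + P)))*(-18 + P) = (-18 + P)*(P + 4*P*(5 + P)*(5 + 2*P*(5 + P))))
-233*117 + B(23) = -233*117 + 23*(-1818 - 3859*23 - 1220*23**2 - 64*23**3 + 8*23**4) = -27261 + 23*(-1818 - 88757 - 1220*529 - 64*12167 + 8*279841) = -27261 + 23*(-1818 - 88757 - 645380 - 778688 + 2238728) = -27261 + 23*724085 = -27261 + 16653955 = 16626694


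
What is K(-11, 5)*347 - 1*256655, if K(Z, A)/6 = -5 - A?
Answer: -277475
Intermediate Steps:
K(Z, A) = -30 - 6*A (K(Z, A) = 6*(-5 - A) = -30 - 6*A)
K(-11, 5)*347 - 1*256655 = (-30 - 6*5)*347 - 1*256655 = (-30 - 30)*347 - 256655 = -60*347 - 256655 = -20820 - 256655 = -277475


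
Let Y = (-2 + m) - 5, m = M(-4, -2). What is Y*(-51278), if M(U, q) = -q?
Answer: 256390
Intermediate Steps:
m = 2 (m = -1*(-2) = 2)
Y = -5 (Y = (-2 + 2) - 5 = 0 - 5 = -5)
Y*(-51278) = -5*(-51278) = 256390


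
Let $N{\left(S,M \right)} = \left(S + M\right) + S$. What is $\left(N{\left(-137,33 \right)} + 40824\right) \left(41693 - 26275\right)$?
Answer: $625708694$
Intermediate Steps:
$N{\left(S,M \right)} = M + 2 S$ ($N{\left(S,M \right)} = \left(M + S\right) + S = M + 2 S$)
$\left(N{\left(-137,33 \right)} + 40824\right) \left(41693 - 26275\right) = \left(\left(33 + 2 \left(-137\right)\right) + 40824\right) \left(41693 - 26275\right) = \left(\left(33 - 274\right) + 40824\right) 15418 = \left(-241 + 40824\right) 15418 = 40583 \cdot 15418 = 625708694$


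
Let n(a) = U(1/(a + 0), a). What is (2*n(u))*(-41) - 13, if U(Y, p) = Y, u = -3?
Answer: 43/3 ≈ 14.333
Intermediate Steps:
n(a) = 1/a (n(a) = 1/(a + 0) = 1/a)
(2*n(u))*(-41) - 13 = (2/(-3))*(-41) - 13 = (2*(-⅓))*(-41) - 13 = -⅔*(-41) - 13 = 82/3 - 13 = 43/3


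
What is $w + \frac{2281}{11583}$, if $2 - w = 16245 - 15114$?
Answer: $- \frac{13074926}{11583} \approx -1128.8$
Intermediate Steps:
$w = -1129$ ($w = 2 - \left(16245 - 15114\right) = 2 - 1131 = -1129$)
$w + \frac{2281}{11583} = -1129 + \frac{2281}{11583} = - \frac{13074926}{11583}$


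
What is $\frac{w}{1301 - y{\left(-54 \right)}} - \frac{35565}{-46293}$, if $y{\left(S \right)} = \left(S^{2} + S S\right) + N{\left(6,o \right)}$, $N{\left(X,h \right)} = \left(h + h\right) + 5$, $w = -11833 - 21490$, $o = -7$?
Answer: $\frac{567815523}{69778982} \approx 8.1373$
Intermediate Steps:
$w = -33323$ ($w = -11833 - 21490 = -33323$)
$N{\left(X,h \right)} = 5 + 2 h$ ($N{\left(X,h \right)} = 2 h + 5 = 5 + 2 h$)
$y{\left(S \right)} = -9 + 2 S^{2}$ ($y{\left(S \right)} = \left(S^{2} + S S\right) + \left(5 + 2 \left(-7\right)\right) = \left(S^{2} + S^{2}\right) + \left(5 - 14\right) = 2 S^{2} - 9 = -9 + 2 S^{2}$)
$\frac{w}{1301 - y{\left(-54 \right)}} - \frac{35565}{-46293} = - \frac{33323}{1301 - \left(-9 + 2 \left(-54\right)^{2}\right)} - \frac{35565}{-46293} = - \frac{33323}{1301 - \left(-9 + 2 \cdot 2916\right)} - - \frac{11855}{15431} = - \frac{33323}{1301 - \left(-9 + 5832\right)} + \frac{11855}{15431} = - \frac{33323}{1301 - 5823} + \frac{11855}{15431} = - \frac{33323}{-4522} + \frac{11855}{15431} = \left(-33323\right) \left(- \frac{1}{4522}\right) + \frac{11855}{15431} = \frac{33323}{4522} + \frac{11855}{15431} = \frac{567815523}{69778982}$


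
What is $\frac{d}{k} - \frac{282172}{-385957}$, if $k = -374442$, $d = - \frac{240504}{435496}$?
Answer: $\frac{174292858372963}{238398611605466} \approx 0.7311$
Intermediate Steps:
$d = - \frac{30063}{54437}$ ($d = \left(-240504\right) \frac{1}{435496} = - \frac{30063}{54437} \approx -0.55225$)
$\frac{d}{k} - \frac{282172}{-385957} = - \frac{30063}{54437 \left(-374442\right)} - \frac{282172}{-385957} = \left(- \frac{30063}{54437}\right) \left(- \frac{1}{374442}\right) - - \frac{25652}{35087} = \frac{10021}{6794499718} + \frac{25652}{35087} = \frac{174292858372963}{238398611605466}$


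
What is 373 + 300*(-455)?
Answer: -136127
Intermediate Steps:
373 + 300*(-455) = 373 - 136500 = -136127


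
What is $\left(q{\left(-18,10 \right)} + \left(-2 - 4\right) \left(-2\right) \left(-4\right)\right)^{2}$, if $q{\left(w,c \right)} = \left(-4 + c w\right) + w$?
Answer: $62500$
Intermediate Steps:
$q{\left(w,c \right)} = -4 + w + c w$
$\left(q{\left(-18,10 \right)} + \left(-2 - 4\right) \left(-2\right) \left(-4\right)\right)^{2} = \left(\left(-4 - 18 + 10 \left(-18\right)\right) + \left(-2 - 4\right) \left(-2\right) \left(-4\right)\right)^{2} = \left(\left(-4 - 18 - 180\right) + \left(-2 - 4\right) \left(-2\right) \left(-4\right)\right)^{2} = \left(-202 + \left(-6\right) \left(-2\right) \left(-4\right)\right)^{2} = \left(-202 + 12 \left(-4\right)\right)^{2} = \left(-202 - 48\right)^{2} = \left(-250\right)^{2} = 62500$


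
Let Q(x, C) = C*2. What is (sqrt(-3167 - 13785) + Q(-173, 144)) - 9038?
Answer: -8750 + 2*I*sqrt(4238) ≈ -8750.0 + 130.2*I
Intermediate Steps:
Q(x, C) = 2*C
(sqrt(-3167 - 13785) + Q(-173, 144)) - 9038 = (sqrt(-3167 - 13785) + 2*144) - 9038 = (sqrt(-16952) + 288) - 9038 = (2*I*sqrt(4238) + 288) - 9038 = (288 + 2*I*sqrt(4238)) - 9038 = -8750 + 2*I*sqrt(4238)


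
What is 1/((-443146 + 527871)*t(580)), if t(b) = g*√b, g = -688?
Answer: -√145/16904332000 ≈ -7.1234e-10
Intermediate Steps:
t(b) = -688*√b
1/((-443146 + 527871)*t(580)) = 1/((-443146 + 527871)*((-1376*√145))) = 1/(84725*((-1376*√145))) = (-√145/199520)/84725 = -√145/16904332000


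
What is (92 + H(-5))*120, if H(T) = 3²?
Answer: 12120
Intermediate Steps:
H(T) = 9
(92 + H(-5))*120 = (92 + 9)*120 = 101*120 = 12120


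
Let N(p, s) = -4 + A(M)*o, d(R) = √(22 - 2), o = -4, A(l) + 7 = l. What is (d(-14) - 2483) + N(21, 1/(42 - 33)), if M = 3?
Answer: -2471 + 2*√5 ≈ -2466.5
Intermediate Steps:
A(l) = -7 + l
d(R) = 2*√5 (d(R) = √20 = 2*√5)
N(p, s) = 12 (N(p, s) = -4 + (-7 + 3)*(-4) = -4 - 4*(-4) = -4 + 16 = 12)
(d(-14) - 2483) + N(21, 1/(42 - 33)) = (2*√5 - 2483) + 12 = (-2483 + 2*√5) + 12 = -2471 + 2*√5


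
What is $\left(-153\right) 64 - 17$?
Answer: $-9809$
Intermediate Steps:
$\left(-153\right) 64 - 17 = -9792 + \left(-46 + 29\right) = -9792 - 17 = -9809$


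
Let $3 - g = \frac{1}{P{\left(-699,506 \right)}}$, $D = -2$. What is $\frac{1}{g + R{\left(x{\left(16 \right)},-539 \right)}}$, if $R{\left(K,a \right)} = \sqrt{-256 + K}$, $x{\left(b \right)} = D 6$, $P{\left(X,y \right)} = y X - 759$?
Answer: $\frac{94227785520}{8700357879403} - \frac{125636929209 i \sqrt{67}}{17400715758806} \approx 0.01083 - 0.0591 i$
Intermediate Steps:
$P{\left(X,y \right)} = -759 + X y$ ($P{\left(X,y \right)} = X y - 759 = -759 + X y$)
$x{\left(b \right)} = -12$ ($x{\left(b \right)} = \left(-2\right) 6 = -12$)
$g = \frac{1063360}{354453}$ ($g = 3 - \frac{1}{-759 - 353694} = 3 - \frac{1}{-354453} = 3 - - \frac{1}{354453} = 3 + \frac{1}{354453} = \frac{1063360}{354453} \approx 3.0$)
$\frac{1}{g + R{\left(x{\left(16 \right)},-539 \right)}} = \frac{1}{\frac{1063360}{354453} + \sqrt{-256 - 12}} = \frac{1}{\frac{1063360}{354453} + \sqrt{-268}} = \frac{1}{\frac{1063360}{354453} + 2 i \sqrt{67}}$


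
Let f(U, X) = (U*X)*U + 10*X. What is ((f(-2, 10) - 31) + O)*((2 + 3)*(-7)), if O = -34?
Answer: -2625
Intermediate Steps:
f(U, X) = 10*X + X*U**2 (f(U, X) = X*U**2 + 10*X = 10*X + X*U**2)
((f(-2, 10) - 31) + O)*((2 + 3)*(-7)) = ((10*(10 + (-2)**2) - 31) - 34)*((2 + 3)*(-7)) = ((10*(10 + 4) - 31) - 34)*(5*(-7)) = ((10*14 - 31) - 34)*(-35) = ((140 - 31) - 34)*(-35) = (109 - 34)*(-35) = 75*(-35) = -2625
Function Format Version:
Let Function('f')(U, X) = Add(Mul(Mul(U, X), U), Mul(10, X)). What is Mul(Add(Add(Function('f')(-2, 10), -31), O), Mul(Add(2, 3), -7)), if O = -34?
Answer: -2625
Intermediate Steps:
Function('f')(U, X) = Add(Mul(10, X), Mul(X, Pow(U, 2))) (Function('f')(U, X) = Add(Mul(X, Pow(U, 2)), Mul(10, X)) = Add(Mul(10, X), Mul(X, Pow(U, 2))))
Mul(Add(Add(Function('f')(-2, 10), -31), O), Mul(Add(2, 3), -7)) = Mul(Add(Add(Mul(10, Add(10, Pow(-2, 2))), -31), -34), Mul(Add(2, 3), -7)) = Mul(Add(Add(Mul(10, Add(10, 4)), -31), -34), Mul(5, -7)) = Mul(Add(Add(Mul(10, 14), -31), -34), -35) = Mul(Add(Add(140, -31), -34), -35) = Mul(Add(109, -34), -35) = Mul(75, -35) = -2625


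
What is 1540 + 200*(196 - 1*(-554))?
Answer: 151540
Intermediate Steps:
1540 + 200*(196 - 1*(-554)) = 1540 + 200*(196 + 554) = 1540 + 200*750 = 1540 + 150000 = 151540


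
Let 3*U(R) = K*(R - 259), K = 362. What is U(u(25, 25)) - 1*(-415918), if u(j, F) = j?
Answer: 387682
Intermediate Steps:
U(R) = -93758/3 + 362*R/3 (U(R) = (362*(R - 259))/3 = (362*(-259 + R))/3 = (-93758 + 362*R)/3 = -93758/3 + 362*R/3)
U(u(25, 25)) - 1*(-415918) = (-93758/3 + (362/3)*25) - 1*(-415918) = (-93758/3 + 9050/3) + 415918 = -28236 + 415918 = 387682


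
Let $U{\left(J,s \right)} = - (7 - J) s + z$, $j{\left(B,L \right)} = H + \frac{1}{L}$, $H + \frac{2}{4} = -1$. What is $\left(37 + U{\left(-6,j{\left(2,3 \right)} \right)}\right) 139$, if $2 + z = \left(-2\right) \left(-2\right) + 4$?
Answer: $\frac{48511}{6} \approx 8085.2$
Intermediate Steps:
$H = - \frac{3}{2}$ ($H = - \frac{1}{2} - 1 = - \frac{3}{2} \approx -1.5$)
$j{\left(B,L \right)} = - \frac{3}{2} + \frac{1}{L}$
$z = 6$ ($z = -2 + \left(\left(-2\right) \left(-2\right) + 4\right) = -2 + \left(4 + 4\right) = -2 + 8 = 6$)
$U{\left(J,s \right)} = 6 + s \left(-7 + J\right)$ ($U{\left(J,s \right)} = - (7 - J) s + 6 = \left(-7 + J\right) s + 6 = s \left(-7 + J\right) + 6 = 6 + s \left(-7 + J\right)$)
$\left(37 + U{\left(-6,j{\left(2,3 \right)} \right)}\right) 139 = \left(37 - \left(-6 + 13 \left(- \frac{3}{2} + \frac{1}{3}\right)\right)\right) 139 = \left(37 - - \frac{127}{6}\right) 139 = \left(37 + \left(6 + \frac{49}{6} + 7\right)\right) 139 = \left(37 + \frac{127}{6}\right) 139 = \frac{349}{6} \cdot 139 = \frac{48511}{6}$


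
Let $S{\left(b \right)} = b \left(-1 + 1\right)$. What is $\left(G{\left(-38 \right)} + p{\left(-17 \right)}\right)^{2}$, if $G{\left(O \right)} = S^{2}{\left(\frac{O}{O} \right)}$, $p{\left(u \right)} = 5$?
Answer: $25$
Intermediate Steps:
$S{\left(b \right)} = 0$ ($S{\left(b \right)} = b 0 = 0$)
$G{\left(O \right)} = 0$ ($G{\left(O \right)} = 0^{2} = 0$)
$\left(G{\left(-38 \right)} + p{\left(-17 \right)}\right)^{2} = \left(0 + 5\right)^{2} = 5^{2} = 25$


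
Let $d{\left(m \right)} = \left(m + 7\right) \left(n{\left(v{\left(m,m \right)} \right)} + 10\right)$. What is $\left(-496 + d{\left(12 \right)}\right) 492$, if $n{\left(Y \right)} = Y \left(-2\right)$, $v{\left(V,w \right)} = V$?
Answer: $-374904$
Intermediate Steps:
$n{\left(Y \right)} = - 2 Y$
$d{\left(m \right)} = \left(7 + m\right) \left(10 - 2 m\right)$ ($d{\left(m \right)} = \left(m + 7\right) \left(- 2 m + 10\right) = \left(7 + m\right) \left(10 - 2 m\right)$)
$\left(-496 + d{\left(12 \right)}\right) 492 = \left(-496 - \left(-22 + 288\right)\right) 492 = \left(-496 - 266\right) 492 = \left(-762\right) 492 = -374904$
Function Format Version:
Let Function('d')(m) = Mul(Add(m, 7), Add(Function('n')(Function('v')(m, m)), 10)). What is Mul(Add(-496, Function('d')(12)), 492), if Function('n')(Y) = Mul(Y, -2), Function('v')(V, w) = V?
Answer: -374904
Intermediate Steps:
Function('n')(Y) = Mul(-2, Y)
Function('d')(m) = Mul(Add(7, m), Add(10, Mul(-2, m))) (Function('d')(m) = Mul(Add(m, 7), Add(Mul(-2, m), 10)) = Mul(Add(7, m), Add(10, Mul(-2, m))))
Mul(Add(-496, Function('d')(12)), 492) = Mul(Add(-496, Add(70, Mul(-4, 12), Mul(-2, Pow(12, 2)))), 492) = Mul(Add(-496, Add(70, -48, Mul(-2, 144))), 492) = Mul(Add(-496, Add(70, -48, -288)), 492) = Mul(Add(-496, -266), 492) = Mul(-762, 492) = -374904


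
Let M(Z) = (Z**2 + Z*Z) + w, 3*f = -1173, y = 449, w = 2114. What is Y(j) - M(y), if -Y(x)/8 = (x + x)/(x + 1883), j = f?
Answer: -151181304/373 ≈ -4.0531e+5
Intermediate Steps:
f = -391 (f = (1/3)*(-1173) = -391)
M(Z) = 2114 + 2*Z**2 (M(Z) = (Z**2 + Z*Z) + 2114 = (Z**2 + Z**2) + 2114 = 2*Z**2 + 2114 = 2114 + 2*Z**2)
j = -391
Y(x) = -16*x/(1883 + x) (Y(x) = -8*(x + x)/(x + 1883) = -8*2*x/(1883 + x) = -16*x/(1883 + x))
Y(j) - M(y) = -16*(-391)/(1883 - 391) - (2114 + 2*449**2) = -16*(-391)/1492 - (2114 + 2*201601) = -16*(-391)*1/1492 - (2114 + 403202) = 1564/373 - 1*405316 = 1564/373 - 405316 = -151181304/373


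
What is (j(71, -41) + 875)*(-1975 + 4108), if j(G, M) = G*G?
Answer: 12618828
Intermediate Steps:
j(G, M) = G²
(j(71, -41) + 875)*(-1975 + 4108) = (71² + 875)*(-1975 + 4108) = (5041 + 875)*2133 = 5916*2133 = 12618828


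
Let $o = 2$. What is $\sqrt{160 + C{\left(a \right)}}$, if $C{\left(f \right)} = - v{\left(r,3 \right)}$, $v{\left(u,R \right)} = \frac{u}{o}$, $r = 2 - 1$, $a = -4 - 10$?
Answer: $\frac{\sqrt{638}}{2} \approx 12.629$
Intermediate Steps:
$a = -14$ ($a = -4 - 10 = -14$)
$r = 1$ ($r = 2 - 1 = 1$)
$v{\left(u,R \right)} = \frac{u}{2}$
$C{\left(f \right)} = - \frac{1}{2}$
$\sqrt{160 + C{\left(a \right)}} = \sqrt{160 - \frac{1}{2}} = \sqrt{\frac{319}{2}} = \frac{\sqrt{638}}{2}$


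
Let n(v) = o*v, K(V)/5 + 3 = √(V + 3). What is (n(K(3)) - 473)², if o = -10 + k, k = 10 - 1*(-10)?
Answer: 403129 - 62300*√6 ≈ 2.5053e+5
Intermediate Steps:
k = 20 (k = 10 + 10 = 20)
o = 10 (o = -10 + 20 = 10)
K(V) = -15 + 5*√(3 + V) (K(V) = -15 + 5*√(V + 3) = -15 + 5*√(3 + V))
n(v) = 10*v
(n(K(3)) - 473)² = (10*(-15 + 5*√(3 + 3)) - 473)² = (10*(-15 + 5*√6) - 473)² = ((-150 + 50*√6) - 473)² = (-623 + 50*√6)²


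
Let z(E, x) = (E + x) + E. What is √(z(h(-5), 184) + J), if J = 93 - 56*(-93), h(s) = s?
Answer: 5*√219 ≈ 73.993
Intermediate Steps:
z(E, x) = x + 2*E
J = 5301 (J = 93 + 5208 = 5301)
√(z(h(-5), 184) + J) = √((184 + 2*(-5)) + 5301) = √((184 - 10) + 5301) = √(174 + 5301) = √5475 = 5*√219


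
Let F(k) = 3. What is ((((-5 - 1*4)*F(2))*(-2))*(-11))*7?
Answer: -4158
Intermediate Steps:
((((-5 - 1*4)*F(2))*(-2))*(-11))*7 = ((((-5 - 1*4)*3)*(-2))*(-11))*7 = ((((-5 - 4)*3)*(-2))*(-11))*7 = ((-9*3*(-2))*(-11))*7 = (-27*(-2)*(-11))*7 = (54*(-11))*7 = -594*7 = -4158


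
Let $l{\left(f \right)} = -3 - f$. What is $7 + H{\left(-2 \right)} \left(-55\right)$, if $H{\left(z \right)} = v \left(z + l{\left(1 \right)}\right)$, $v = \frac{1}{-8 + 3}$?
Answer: $-59$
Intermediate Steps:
$v = - \frac{1}{5}$ ($v = \frac{1}{-5} = - \frac{1}{5} \approx -0.2$)
$H{\left(z \right)} = \frac{4}{5} - \frac{z}{5}$ ($H{\left(z \right)} = - \frac{z - 4}{5} = - \frac{-4 + z}{5} = \frac{4}{5} - \frac{z}{5}$)
$7 + H{\left(-2 \right)} \left(-55\right) = 7 + \left(\frac{4}{5} - - \frac{2}{5}\right) \left(-55\right) = 7 + \left(\frac{4}{5} + \frac{2}{5}\right) \left(-55\right) = 7 + \frac{6}{5} \left(-55\right) = 7 - 66 = -59$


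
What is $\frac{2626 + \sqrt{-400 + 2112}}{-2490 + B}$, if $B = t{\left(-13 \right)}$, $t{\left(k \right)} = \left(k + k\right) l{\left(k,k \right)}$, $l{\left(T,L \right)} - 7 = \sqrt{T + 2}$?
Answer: $- \frac{1754168}{1786755} - \frac{2672 \sqrt{107}}{1786755} + \frac{26 i \sqrt{1177}}{1786755} + \frac{17069 i \sqrt{11}}{1786755} \approx -0.99723 + 0.032183 i$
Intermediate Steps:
$l{\left(T,L \right)} = 7 + \sqrt{2 + T}$ ($l{\left(T,L \right)} = 7 + \sqrt{T + 2} = 7 + \sqrt{2 + T}$)
$t{\left(k \right)} = 2 k \left(7 + \sqrt{2 + k}\right)$ ($t{\left(k \right)} = \left(k + k\right) \left(7 + \sqrt{2 + k}\right) = 2 k \left(7 + \sqrt{2 + k}\right)$)
$B = -182 - 26 i \sqrt{11}$ ($B = 2 \left(-13\right) \left(7 + \sqrt{2 - 13}\right) = 2 \left(-13\right) \left(7 + \sqrt{-11}\right) = 2 \left(-13\right) \left(7 + i \sqrt{11}\right) = -182 - 26 i \sqrt{11} \approx -182.0 - 86.232 i$)
$\frac{2626 + \sqrt{-400 + 2112}}{-2490 + B} = \frac{2626 + \sqrt{-400 + 2112}}{-2490 - \left(182 + 26 i \sqrt{11}\right)} = \frac{2626 + \sqrt{1712}}{-2672 - 26 i \sqrt{11}} = \frac{2626 + 4 \sqrt{107}}{-2672 - 26 i \sqrt{11}}$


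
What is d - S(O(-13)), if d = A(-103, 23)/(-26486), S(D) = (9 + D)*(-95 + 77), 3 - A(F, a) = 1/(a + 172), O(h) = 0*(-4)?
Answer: 418346078/2582385 ≈ 162.00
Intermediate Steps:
O(h) = 0
A(F, a) = 3 - 1/(172 + a) (A(F, a) = 3 - 1/(a + 172) = 3 - 1/(172 + a))
S(D) = -162 - 18*D (S(D) = (9 + D)*(-18) = -162 - 18*D)
d = -292/2582385 (d = ((515 + 3*23)/(172 + 23))/(-26486) = ((515 + 69)/195)*(-1/26486) = ((1/195)*584)*(-1/26486) = (584/195)*(-1/26486) = -292/2582385 ≈ -0.00011307)
d - S(O(-13)) = -292/2582385 - (-162 - 18*0) = -292/2582385 - (-162 + 0) = -292/2582385 - 1*(-162) = -292/2582385 + 162 = 418346078/2582385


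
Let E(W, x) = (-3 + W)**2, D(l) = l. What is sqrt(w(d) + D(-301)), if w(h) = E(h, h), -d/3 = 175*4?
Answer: 22*sqrt(9137) ≈ 2102.9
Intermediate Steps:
d = -2100 (d = -525*4 = -3*700 = -2100)
w(h) = (-3 + h)**2
sqrt(w(d) + D(-301)) = sqrt((-3 - 2100)**2 - 301) = sqrt((-2103)**2 - 301) = sqrt(4422609 - 301) = sqrt(4422308) = 22*sqrt(9137)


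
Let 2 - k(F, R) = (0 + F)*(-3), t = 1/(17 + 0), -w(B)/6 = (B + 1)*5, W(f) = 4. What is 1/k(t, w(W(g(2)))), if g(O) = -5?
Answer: 17/37 ≈ 0.45946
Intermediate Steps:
w(B) = -30 - 30*B (w(B) = -6*(B + 1)*5 = -6*(1 + B)*5 = -6*(5 + 5*B) = -30 - 30*B)
t = 1/17 ≈ 0.058824
k(F, R) = 2 + 3*F (k(F, R) = 2 - (0 + F)*(-3) = 2 - F*(-3) = 2 - (-3)*F = 2 + 3*F)
1/k(t, w(W(g(2)))) = 1/(2 + 3*(1/17)) = 1/(2 + 3/17) = 1/(37/17) = 17/37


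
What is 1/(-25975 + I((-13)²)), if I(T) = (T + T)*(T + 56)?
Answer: 1/50075 ≈ 1.9970e-5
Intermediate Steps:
I(T) = 2*T*(56 + T) (I(T) = (2*T)*(56 + T) = 2*T*(56 + T))
1/(-25975 + I((-13)²)) = 1/(-25975 + 2*(-13)²*(56 + (-13)²)) = 1/(-25975 + 2*169*(56 + 169)) = 1/(-25975 + 2*169*225) = 1/(-25975 + 76050) = 1/50075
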